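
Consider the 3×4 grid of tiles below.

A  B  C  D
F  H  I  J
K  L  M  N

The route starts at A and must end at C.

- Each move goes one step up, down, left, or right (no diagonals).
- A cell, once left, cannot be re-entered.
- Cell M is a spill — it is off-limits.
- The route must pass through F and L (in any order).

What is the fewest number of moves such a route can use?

Any route passes through F and L in some order between A and C. Summing Manhattan distances along each leg and taking the cheapest ordering (A → F → L → C) gives a lower bound of 1 + 2 + 3 = 6 moves.
A route of 6 moves achieves this: A → F → K → L → H → B → C.
Since 6 matches the lower bound, it is optimal.

6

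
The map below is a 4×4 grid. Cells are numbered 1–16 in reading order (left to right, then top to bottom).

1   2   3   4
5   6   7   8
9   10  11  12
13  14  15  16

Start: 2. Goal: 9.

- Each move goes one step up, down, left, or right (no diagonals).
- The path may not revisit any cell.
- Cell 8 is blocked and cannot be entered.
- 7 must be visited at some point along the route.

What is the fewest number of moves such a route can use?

Any route passes through 7 somewhere between 2 and 9. Summing Manhattan distances along the two legs (2 → 7 → 9) gives a lower bound of 2 + 3 = 5 moves.
A route of 5 moves achieves this: 2 → 6 → 7 → 11 → 10 → 9.
Since 5 matches the lower bound, it is optimal.

5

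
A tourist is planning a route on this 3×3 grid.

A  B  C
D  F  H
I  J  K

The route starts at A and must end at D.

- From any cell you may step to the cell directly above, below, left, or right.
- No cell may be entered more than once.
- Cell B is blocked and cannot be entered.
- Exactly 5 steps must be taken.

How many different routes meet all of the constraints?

0

Need simple routes of exactly 5 moves from A to D (Manhattan distance 1, so 2 moves are spent on a detour and 2 undoing it).
No route satisfies every constraint, so the count is 0.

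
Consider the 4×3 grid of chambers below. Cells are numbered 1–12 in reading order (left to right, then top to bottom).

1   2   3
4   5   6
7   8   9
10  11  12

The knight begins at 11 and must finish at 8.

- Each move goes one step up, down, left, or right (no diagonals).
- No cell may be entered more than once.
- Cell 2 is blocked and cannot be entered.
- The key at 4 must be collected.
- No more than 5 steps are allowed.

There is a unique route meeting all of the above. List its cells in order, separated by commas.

The budget equals the shortest possible length, so every move has to be on a shortest route through the required cells.
Route from 11: left 1 to 10, up 2 to 4, right 1 to 5, down 1 to 8 — 5 moves in all.
Check: all required cells visited; 5 ≤ 5 moves.

11, 10, 7, 4, 5, 8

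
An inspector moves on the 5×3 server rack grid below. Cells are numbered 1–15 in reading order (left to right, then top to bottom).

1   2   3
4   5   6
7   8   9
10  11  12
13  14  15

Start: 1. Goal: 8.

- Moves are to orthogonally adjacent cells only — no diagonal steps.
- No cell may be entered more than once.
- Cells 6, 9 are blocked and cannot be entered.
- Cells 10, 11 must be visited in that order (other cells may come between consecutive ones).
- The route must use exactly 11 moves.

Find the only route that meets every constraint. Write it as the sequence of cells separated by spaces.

The waypoints must appear in the order 10, 11, with no cell reused.
Route from 1: right 1 to 2, down 1 to 5, left 1 to 4, down 3 to 13, right 2 to 15, up 1 to 12, left 1 to 11, up 1 to 8 — 11 moves in all.
Check: order respected (10 at step 5, 11 at step 10); 11 moves as required.

1 2 5 4 7 10 13 14 15 12 11 8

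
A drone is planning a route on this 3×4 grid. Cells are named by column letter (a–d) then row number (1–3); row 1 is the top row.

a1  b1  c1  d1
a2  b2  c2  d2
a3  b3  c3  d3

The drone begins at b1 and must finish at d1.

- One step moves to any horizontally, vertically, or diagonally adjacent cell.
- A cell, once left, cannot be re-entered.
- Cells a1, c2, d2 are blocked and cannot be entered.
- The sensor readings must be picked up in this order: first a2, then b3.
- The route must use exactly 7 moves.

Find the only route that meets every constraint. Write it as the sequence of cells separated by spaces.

b1 a2 a3 b3 c3 b2 c1 d1

The waypoints must appear in the order a2, b3, with no cell reused.
Route from b1: down-left to a2, down to a3, 2× right (reaching c3), up-left to b2, up-right to c1, right to d1 — 7 moves in all.
Check: order respected (a2 at step 1, b3 at step 3); 7 moves as required.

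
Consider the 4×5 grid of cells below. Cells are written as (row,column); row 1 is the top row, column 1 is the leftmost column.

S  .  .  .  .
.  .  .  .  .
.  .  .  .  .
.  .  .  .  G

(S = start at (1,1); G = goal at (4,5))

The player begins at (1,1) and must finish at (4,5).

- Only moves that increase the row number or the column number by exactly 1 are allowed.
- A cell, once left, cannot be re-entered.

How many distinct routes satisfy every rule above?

35

A right/down-only route from (1,1) to (4,5) makes exactly 3 down-moves and 4 right-moves in some order.
With no other constraints that would be C(7,3) = 35 routes.
That gives 35 routes.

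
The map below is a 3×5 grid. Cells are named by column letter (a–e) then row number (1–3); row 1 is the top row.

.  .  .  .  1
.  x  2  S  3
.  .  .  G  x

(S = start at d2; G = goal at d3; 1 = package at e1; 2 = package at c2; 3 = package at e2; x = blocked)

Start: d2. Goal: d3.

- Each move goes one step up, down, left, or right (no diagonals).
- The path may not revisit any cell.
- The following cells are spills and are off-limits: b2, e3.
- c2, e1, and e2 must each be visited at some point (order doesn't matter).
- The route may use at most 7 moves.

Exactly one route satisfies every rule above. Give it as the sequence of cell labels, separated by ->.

Any route must reach c2, e1, and e2 and still end at d3 within 7 moves, so the order of the required stops is forced.
Route from d2: right to e2, up to e1, 2× left (reaching c1), 2× down (reaching c3), right to d3 — 7 moves in all.
Check: all required cells visited; 7 ≤ 7 moves.

d2 -> e2 -> e1 -> d1 -> c1 -> c2 -> c3 -> d3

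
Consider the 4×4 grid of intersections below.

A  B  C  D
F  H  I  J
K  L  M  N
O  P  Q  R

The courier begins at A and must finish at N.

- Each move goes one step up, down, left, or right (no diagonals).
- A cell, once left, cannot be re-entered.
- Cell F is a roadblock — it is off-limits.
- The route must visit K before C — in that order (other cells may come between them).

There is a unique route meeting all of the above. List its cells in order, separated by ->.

A -> B -> H -> L -> K -> O -> P -> Q -> M -> I -> C -> D -> J -> N

The waypoints must appear in the order K, C, with no cell reused.
Route from A: right to B, 2× down (reaching L), left to K, down to O, 2× right (reaching Q), 3× up (reaching C), right to D, 2× down (reaching N) — 13 moves in all.
Check: order respected (K at step 4, C at step 10).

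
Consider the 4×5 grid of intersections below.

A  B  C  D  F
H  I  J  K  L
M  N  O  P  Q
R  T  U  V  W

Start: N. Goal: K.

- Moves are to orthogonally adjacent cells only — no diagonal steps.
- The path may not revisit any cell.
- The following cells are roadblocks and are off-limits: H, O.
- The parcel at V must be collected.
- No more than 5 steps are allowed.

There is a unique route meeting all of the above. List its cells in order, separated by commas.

The budget equals the shortest possible length, so every move has to be on a shortest route through the required cells.
Route from N: down to T, 2× right (reaching V), 2× up (reaching K) — 5 moves in all.
Check: all required cells visited; 5 ≤ 5 moves.

N, T, U, V, P, K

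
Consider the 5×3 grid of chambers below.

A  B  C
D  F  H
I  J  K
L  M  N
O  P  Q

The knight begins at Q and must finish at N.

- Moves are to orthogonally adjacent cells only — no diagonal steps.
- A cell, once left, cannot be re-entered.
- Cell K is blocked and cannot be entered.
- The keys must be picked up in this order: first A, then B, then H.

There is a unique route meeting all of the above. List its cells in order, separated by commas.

Q, P, O, L, I, D, A, B, C, H, F, J, M, N

The waypoints must appear in the order A, B, H, with no cell reused.
Route from Q: 2× left (reaching O), 4× up (reaching A), 2× right (reaching C), down to H, left to F, 2× down (reaching M), right to N — 13 moves in all.
Check: order respected (A at step 6, B at step 7, H at step 9).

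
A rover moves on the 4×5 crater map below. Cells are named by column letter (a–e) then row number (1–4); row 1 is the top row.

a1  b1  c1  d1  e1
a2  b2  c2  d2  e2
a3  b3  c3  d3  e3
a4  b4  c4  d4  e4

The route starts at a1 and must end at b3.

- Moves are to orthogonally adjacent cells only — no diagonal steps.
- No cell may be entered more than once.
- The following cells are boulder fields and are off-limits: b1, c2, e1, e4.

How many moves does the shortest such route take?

3

The Manhattan distance from a1 to b3 is |1−3| + |1−2| = 3, so at least 3 moves are needed.
A route of 3 moves achieves this: a1 → a2 → a3 → b3.
Since 3 matches the lower bound, it is optimal.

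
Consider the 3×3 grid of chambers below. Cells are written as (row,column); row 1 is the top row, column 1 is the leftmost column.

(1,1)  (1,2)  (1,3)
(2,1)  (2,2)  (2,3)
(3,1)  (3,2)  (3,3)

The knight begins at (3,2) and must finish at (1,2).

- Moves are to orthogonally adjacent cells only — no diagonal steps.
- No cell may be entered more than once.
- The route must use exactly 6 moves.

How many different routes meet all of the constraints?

2

Need simple routes of exactly 6 moves from (3,2) to (1,2) (Manhattan distance 2, so 2 moves are spent on a detour and 2 undoing it).
Enumerating: (3,2) (3,1) (2,1) (2,2) (2,3) (1,3) (1,2) | (3,2) (3,3) (2,3) (2,2) (2,1) (1,1) (1,2).
That gives 2 routes.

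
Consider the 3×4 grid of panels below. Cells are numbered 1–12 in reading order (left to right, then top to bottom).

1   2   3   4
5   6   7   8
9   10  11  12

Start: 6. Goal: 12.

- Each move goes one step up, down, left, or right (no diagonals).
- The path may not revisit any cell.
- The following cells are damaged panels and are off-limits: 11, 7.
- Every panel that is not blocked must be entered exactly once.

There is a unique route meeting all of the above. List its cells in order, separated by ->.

6 -> 10 -> 9 -> 5 -> 1 -> 2 -> 3 -> 4 -> 8 -> 12

Need to visit all 10 open cells exactly once, starting at 6 and ending at 12.
Route from 6: down 1 to 10, left 1 to 9, up 2 to 1, right 3 to 4, down 2 to 12 — 9 moves in all.
Check: all 10 open cells covered.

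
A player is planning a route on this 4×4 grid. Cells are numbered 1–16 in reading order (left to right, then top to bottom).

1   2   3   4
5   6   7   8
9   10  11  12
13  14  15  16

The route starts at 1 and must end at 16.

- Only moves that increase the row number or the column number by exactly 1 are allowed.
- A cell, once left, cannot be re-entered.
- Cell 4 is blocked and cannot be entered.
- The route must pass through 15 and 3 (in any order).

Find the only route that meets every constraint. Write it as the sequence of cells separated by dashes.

1 - 2 - 3 - 7 - 11 - 15 - 16

Moves only go right or down, so the column and row indices never decrease.
Route from 1: right 2 to 3, down 3 to 15, right 1 to 16 — 6 moves in all.
Check: all required cells visited.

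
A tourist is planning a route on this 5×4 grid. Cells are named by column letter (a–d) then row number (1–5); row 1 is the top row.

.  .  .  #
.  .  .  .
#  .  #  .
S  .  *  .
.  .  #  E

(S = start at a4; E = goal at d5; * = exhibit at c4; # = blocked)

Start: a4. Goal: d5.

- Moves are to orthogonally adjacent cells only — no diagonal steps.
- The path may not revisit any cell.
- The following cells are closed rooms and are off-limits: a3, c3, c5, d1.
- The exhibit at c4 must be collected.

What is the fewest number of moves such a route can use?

Any route passes through c4 somewhere between a4 and d5. Summing Manhattan distances along the two legs (a4 → c4 → d5) gives a lower bound of 2 + 2 = 4 moves.
A route of 4 moves achieves this: a4 → b4 → c4 → d4 → d5.
Since 4 matches the lower bound, it is optimal.

4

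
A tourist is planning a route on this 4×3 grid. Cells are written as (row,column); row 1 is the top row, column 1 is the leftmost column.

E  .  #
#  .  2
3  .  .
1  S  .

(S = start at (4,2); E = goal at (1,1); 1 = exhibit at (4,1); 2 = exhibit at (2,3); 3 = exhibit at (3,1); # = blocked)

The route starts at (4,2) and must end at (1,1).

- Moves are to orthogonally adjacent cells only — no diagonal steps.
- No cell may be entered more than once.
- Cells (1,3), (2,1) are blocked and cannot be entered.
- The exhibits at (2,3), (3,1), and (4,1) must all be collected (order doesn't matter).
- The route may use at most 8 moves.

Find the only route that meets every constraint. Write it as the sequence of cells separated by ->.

The budget equals the shortest possible length, so every move has to be on a shortest route through the required cells.
Route from (4,2): left to (4,1), up to (3,1), 2× right (reaching (3,3)), up to (2,3), left to (2,2), up to (1,2), left to (1,1) — 8 moves in all.
Check: all required cells visited; 8 ≤ 8 moves.

(4,2) -> (4,1) -> (3,1) -> (3,2) -> (3,3) -> (2,3) -> (2,2) -> (1,2) -> (1,1)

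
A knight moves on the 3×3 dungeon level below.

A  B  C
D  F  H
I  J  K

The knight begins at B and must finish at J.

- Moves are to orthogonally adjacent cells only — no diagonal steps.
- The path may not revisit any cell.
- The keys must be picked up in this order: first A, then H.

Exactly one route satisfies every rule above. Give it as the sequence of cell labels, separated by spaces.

B A D F H K J

The waypoints must appear in the order A, H, with no cell reused.
Route from B: left 1 to A, down 1 to D, right 2 to H, down 1 to K, left 1 to J — 6 moves in all.
Check: order respected (A at step 1, H at step 4).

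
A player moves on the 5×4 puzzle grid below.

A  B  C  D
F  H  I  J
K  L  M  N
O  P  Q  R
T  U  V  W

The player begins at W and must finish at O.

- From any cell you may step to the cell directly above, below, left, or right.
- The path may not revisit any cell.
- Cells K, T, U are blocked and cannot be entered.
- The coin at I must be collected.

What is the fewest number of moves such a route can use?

Any route passes through I somewhere between W and O. Summing Manhattan distances along the two legs (W → I → O) gives a lower bound of 4 + 4 = 8 moves.
A route of 8 moves achieves this: W → R → N → J → I → M → Q → P → O.
Since 8 matches the lower bound, it is optimal.

8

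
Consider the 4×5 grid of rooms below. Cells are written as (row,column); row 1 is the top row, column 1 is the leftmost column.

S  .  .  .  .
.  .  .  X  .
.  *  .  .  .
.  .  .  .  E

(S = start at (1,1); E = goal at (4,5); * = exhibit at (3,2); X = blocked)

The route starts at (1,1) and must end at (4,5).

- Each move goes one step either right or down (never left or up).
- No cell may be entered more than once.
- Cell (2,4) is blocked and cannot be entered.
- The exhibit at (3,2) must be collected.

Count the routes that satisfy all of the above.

A right/down-only route from (1,1) to (4,5) makes exactly 3 down-moves and 4 right-moves in some order.
With no other constraints that would be C(7,3) = 35 routes.
Split at (3,2) and multiply the segment counts (each segment already excludes blocked cells): (1,1)→(3,2): 3; (3,2)→(4,5): 4; product = 12.
That gives 12 routes.

12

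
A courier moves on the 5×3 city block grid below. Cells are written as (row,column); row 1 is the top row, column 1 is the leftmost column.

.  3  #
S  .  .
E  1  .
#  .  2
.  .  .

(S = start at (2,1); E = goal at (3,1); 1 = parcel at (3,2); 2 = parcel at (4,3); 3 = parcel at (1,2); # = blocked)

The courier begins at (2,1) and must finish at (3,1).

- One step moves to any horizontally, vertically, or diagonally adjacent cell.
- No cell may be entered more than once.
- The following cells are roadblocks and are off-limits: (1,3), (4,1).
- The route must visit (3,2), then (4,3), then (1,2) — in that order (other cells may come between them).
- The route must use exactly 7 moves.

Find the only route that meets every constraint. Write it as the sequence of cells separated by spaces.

The waypoints must appear in the order (3,2), (4,3), (1,2), with no cell reused.
Route from (2,1): 2× down-right (reaching (4,3)), 2× up (reaching (2,3)), up-left to (1,2), down to (2,2), down-left to (3,1) — 7 moves in all.
Check: order respected (1 at step 1, 2 at step 2, 3 at step 5); 7 moves as required.

(2,1) (3,2) (4,3) (3,3) (2,3) (1,2) (2,2) (3,1)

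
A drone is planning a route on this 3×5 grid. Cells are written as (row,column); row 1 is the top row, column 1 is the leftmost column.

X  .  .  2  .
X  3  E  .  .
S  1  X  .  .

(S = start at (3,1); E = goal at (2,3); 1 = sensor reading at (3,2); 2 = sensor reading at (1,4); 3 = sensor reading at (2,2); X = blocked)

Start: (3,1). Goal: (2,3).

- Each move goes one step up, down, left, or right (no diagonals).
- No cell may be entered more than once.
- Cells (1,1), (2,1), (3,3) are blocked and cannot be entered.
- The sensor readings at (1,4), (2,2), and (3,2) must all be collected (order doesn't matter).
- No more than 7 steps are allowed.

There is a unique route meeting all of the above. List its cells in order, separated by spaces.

(3,1) (3,2) (2,2) (1,2) (1,3) (1,4) (2,4) (2,3)

The budget equals the shortest possible length, so every move has to be on a shortest route through the required cells.
Route from (3,1): right to (3,2), 2× up (reaching (1,2)), 2× right (reaching (1,4)), down to (2,4), left to (2,3) — 7 moves in all.
Check: all required cells visited; 7 ≤ 7 moves.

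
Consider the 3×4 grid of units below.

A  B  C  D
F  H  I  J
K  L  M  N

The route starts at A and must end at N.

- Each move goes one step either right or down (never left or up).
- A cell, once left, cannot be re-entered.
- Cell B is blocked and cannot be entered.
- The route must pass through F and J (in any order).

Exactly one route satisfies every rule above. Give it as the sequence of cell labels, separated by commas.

A, F, H, I, J, N

Moves only go right or down, so the column and row indices never decrease.
Route from A: down 1 to F, right 3 to J, down 1 to N — 5 moves in all.
Check: all required cells visited.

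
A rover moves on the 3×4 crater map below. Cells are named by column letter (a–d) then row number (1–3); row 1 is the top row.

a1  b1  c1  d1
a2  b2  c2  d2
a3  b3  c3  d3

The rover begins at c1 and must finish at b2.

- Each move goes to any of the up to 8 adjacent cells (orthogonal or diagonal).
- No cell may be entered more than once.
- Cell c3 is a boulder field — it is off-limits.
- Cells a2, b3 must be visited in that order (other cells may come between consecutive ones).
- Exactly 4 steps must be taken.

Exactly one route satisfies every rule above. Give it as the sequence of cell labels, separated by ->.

c1 -> b1 -> a2 -> b3 -> b2

The waypoints must appear in the order a2, b3, with no cell reused.
Route from c1: left 1 to b1, down-left 1 to a2, down-right 1 to b3, up 1 to b2 — 4 moves in all.
Check: order respected (a2 at step 2, b3 at step 3); 4 moves as required.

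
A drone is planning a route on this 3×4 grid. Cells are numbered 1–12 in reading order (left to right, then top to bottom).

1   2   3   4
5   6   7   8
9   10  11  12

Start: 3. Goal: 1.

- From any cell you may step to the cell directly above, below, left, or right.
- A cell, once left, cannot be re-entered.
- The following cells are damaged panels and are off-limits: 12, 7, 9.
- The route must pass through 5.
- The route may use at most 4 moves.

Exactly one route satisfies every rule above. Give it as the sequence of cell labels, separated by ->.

Any route must reach 5 and still end at 1 within 4 moves, so the order of the required stops is forced.
Route from 3: left 1 to 2, down 1 to 6, left 1 to 5, up 1 to 1 — 4 moves in all.
Check: all required cells visited; 4 ≤ 4 moves.

3 -> 2 -> 6 -> 5 -> 1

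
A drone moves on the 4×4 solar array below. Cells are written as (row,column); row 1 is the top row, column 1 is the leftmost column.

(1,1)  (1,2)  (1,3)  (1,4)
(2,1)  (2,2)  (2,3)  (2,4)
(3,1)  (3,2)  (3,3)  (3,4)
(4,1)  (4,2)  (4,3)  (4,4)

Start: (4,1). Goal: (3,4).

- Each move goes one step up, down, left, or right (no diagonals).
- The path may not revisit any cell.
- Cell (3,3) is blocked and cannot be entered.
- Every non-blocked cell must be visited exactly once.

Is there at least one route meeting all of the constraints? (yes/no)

yes

One route that works: (4,1) → (3,1) → (2,1) → (1,1) → (1,2) → (1,3) → (1,4) → (2,4) → (2,3) → (2,2) → (3,2) → (4,2) → (4,3) → (4,4) → (3,4).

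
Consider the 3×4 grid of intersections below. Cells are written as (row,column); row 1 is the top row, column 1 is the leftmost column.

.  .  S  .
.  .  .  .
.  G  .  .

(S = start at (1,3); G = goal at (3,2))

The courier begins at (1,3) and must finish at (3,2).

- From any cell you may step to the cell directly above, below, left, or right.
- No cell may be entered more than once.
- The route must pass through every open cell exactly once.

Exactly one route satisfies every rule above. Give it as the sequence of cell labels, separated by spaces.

Need to visit all 12 open cells exactly once, starting at (1,3) and ending at (3,2).
Cell (3,1) has only two open neighbours ((2,1) and (3,2)), so the path must pass straight through it: one of those is the cell it's entered from and the other is where it exits.
Route from (1,3): right 1 to (1,4), down 2 to (3,4), left 1 to (3,3), up 1 to (2,3), left 1 to (2,2), up 1 to (1,2), left 1 to (1,1), down 2 to (3,1), right 1 to (3,2) — 11 moves in all.
Check: all 12 open cells covered.

(1,3) (1,4) (2,4) (3,4) (3,3) (2,3) (2,2) (1,2) (1,1) (2,1) (3,1) (3,2)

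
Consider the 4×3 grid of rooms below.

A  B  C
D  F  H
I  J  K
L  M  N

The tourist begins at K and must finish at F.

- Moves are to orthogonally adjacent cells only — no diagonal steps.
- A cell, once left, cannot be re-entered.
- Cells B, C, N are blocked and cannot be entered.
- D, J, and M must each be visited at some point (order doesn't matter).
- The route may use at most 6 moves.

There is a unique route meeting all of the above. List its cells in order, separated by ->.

K -> J -> M -> L -> I -> D -> F

Any route must reach D, J, and M and still end at F within 6 moves, so the order of the required stops is forced.
Route from K: left to J, down to M, left to L, 2× up (reaching D), right to F — 6 moves in all.
Check: all required cells visited; 6 ≤ 6 moves.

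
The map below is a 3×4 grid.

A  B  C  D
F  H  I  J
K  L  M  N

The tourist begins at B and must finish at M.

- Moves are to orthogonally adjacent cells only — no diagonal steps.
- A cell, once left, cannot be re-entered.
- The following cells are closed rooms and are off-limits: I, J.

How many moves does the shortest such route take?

The Manhattan distance from B to M is |1−3| + |2−3| = 3, so at least 3 moves are needed.
A route of 3 moves achieves this: B → H → L → M.
Since 3 matches the lower bound, it is optimal.

3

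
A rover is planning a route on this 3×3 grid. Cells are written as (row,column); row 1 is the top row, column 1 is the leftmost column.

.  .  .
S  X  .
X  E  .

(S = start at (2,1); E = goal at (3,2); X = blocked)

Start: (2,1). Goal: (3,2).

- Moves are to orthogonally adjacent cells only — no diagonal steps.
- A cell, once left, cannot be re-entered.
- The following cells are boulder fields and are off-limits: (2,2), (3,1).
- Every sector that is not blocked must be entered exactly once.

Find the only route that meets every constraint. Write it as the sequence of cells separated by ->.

(2,1) -> (1,1) -> (1,2) -> (1,3) -> (2,3) -> (3,3) -> (3,2)

Need to visit all 7 open cells exactly once, starting at (2,1) and ending at (3,2).
Cell (2,3) has only two open neighbours ((1,3) and (3,3)), so the path must pass straight through it: one of those is the cell it's entered from and the other is where it exits.
Route from (2,1): up 1 to (1,1), right 2 to (1,3), down 2 to (3,3), left 1 to (3,2) — 6 moves in all.
Check: all 7 open cells covered.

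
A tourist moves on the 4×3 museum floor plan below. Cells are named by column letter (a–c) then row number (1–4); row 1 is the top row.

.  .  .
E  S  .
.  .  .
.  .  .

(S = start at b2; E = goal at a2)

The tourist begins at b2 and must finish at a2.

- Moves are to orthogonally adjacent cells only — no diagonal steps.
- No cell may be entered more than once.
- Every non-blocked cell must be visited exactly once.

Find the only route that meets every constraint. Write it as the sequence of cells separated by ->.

b2 -> b3 -> a3 -> a4 -> b4 -> c4 -> c3 -> c2 -> c1 -> b1 -> a1 -> a2

Need to visit all 12 open cells exactly once, starting at b2 and ending at a2.
Cell a4 has only two open neighbours (a3 and b4), so the path must pass straight through it: one of those is the cell it's entered from and the other is where it exits.
Route from b2: down 1 to b3, left 1 to a3, down 1 to a4, right 2 to c4, up 3 to c1, left 2 to a1, down 1 to a2 — 11 moves in all.
Check: all 12 open cells covered.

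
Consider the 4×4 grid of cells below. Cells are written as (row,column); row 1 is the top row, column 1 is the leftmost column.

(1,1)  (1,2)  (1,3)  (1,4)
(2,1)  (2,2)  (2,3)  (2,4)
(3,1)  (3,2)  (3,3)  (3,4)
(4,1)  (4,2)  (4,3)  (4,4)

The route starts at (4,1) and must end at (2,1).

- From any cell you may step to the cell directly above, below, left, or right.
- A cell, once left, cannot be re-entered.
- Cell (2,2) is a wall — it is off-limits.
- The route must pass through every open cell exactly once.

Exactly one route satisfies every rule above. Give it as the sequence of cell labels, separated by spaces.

(4,1) (3,1) (3,2) (4,2) (4,3) (4,4) (3,4) (3,3) (2,3) (2,4) (1,4) (1,3) (1,2) (1,1) (2,1)

Need to visit all 15 open cells exactly once, starting at (4,1) and ending at (2,1).
Route from (4,1): up to (3,1), right to (3,2), down to (4,2), 2× right (reaching (4,4)), up to (3,4), left to (3,3), up to (2,3), right to (2,4), up to (1,4), 3× left (reaching (1,1)), down to (2,1) — 14 moves in all.
Check: all 15 open cells covered.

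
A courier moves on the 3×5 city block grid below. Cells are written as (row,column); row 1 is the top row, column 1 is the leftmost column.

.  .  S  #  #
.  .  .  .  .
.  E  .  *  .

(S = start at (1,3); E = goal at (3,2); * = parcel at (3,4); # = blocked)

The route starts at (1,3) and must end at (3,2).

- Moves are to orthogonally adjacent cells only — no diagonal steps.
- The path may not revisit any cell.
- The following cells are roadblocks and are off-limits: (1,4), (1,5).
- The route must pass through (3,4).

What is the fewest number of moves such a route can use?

5

Any route passes through (3,4) somewhere between (1,3) and (3,2). Summing Manhattan distances along the two legs ((1,3) → (3,4) → (3,2)) gives a lower bound of 3 + 2 = 5 moves.
A route of 5 moves achieves this: (1,3) → (2,3) → (2,4) → (3,4) → (3,3) → (3,2).
Since 5 matches the lower bound, it is optimal.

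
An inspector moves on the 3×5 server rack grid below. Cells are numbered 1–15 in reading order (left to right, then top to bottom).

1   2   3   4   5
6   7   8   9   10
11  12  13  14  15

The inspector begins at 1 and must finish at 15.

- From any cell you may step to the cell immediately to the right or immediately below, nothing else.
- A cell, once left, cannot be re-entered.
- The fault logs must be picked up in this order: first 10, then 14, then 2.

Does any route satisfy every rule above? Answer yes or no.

14 lies to the left of 10, so going from 10 to 14 would need a leftward move — but moves only go right/down, so 10 cannot be visited before 14.

no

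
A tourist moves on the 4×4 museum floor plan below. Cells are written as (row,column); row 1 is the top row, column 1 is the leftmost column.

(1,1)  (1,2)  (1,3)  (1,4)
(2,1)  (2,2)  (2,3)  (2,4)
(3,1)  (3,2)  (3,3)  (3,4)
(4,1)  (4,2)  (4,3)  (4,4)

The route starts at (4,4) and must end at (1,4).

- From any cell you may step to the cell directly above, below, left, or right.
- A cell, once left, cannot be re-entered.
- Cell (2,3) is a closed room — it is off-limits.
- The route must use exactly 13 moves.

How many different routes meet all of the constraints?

Need simple routes of exactly 13 moves from (4,4) to (1,4) (Manhattan distance 3, so 5 moves are spent on a detour and 5 undoing it).
Enumerating: (4,4) (3,4) (3,3) (4,3) (4,2) (4,1) (3,1) (3,2) (2,2) (2,1) (1,1) (1,2) (1,3) (1,4) | (4,4) (4,3) (4,2) (4,1) (3,1) (2,1) (1,1) (1,2) (2,2) (3,2) (3,3) (3,4) (2,4) (1,4).
That gives 2 routes.

2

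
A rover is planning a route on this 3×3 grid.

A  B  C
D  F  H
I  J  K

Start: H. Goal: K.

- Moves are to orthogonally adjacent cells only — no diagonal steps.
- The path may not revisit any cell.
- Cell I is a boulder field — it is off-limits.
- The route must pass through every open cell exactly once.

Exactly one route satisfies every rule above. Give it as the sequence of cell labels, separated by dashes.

H - C - B - A - D - F - J - K

Need to visit all 8 open cells exactly once, starting at H and ending at K.
Cell C has only two open neighbours (H and B), so the path must pass straight through it: one of those is the cell it's entered from and the other is where it exits.
Route from H: up 1 to C, left 2 to A, down 1 to D, right 1 to F, down 1 to J, right 1 to K — 7 moves in all.
Check: all 8 open cells covered.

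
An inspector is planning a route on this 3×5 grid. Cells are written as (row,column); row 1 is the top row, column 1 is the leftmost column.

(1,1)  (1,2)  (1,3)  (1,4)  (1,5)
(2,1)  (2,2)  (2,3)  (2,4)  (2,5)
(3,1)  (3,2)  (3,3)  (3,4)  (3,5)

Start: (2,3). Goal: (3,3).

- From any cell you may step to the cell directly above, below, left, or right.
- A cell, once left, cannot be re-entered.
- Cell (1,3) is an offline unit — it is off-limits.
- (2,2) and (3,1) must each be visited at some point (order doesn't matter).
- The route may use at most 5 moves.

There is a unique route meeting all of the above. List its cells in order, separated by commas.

(2,3), (2,2), (2,1), (3,1), (3,2), (3,3)

The 5-move cap with required stops at (2,2), (3,1) leaves no slack for detours.
Route from (2,3): left 2 to (2,1), down 1 to (3,1), right 2 to (3,3) — 5 moves in all.
Check: all required cells visited; 5 ≤ 5 moves.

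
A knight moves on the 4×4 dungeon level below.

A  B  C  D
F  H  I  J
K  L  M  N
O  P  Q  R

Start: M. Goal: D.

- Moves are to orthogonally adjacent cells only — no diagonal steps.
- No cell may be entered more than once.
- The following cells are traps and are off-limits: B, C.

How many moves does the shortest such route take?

The Manhattan distance from M to D is |3−1| + |3−4| = 3, so at least 3 moves are needed.
A route of 3 moves achieves this: M → I → J → D.
Since 3 matches the lower bound, it is optimal.

3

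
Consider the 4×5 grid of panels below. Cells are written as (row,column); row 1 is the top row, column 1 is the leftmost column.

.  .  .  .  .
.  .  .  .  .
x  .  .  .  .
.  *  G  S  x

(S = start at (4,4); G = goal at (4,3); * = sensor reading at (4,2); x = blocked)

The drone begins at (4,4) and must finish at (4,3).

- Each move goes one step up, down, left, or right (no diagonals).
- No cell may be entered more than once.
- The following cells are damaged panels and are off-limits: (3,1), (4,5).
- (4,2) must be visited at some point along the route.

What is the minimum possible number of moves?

Any route passes through (4,2) somewhere between (4,4) and (4,3). Summing Manhattan distances along the two legs ((4,4) → (4,2) → (4,3)) gives a lower bound of 2 + 1 = 3 moves.
The shortest route satisfying every rule uses 5 moves: (4,4) → (3,4) → (3,3) → (3,2) → (4,2) → (4,3).
The no-revisit rule (legs can't share cells) pushes the minimum above the 3-move bound; an exhaustive check rules out every length from 3 to 4, leaving 5 as the minimum.

5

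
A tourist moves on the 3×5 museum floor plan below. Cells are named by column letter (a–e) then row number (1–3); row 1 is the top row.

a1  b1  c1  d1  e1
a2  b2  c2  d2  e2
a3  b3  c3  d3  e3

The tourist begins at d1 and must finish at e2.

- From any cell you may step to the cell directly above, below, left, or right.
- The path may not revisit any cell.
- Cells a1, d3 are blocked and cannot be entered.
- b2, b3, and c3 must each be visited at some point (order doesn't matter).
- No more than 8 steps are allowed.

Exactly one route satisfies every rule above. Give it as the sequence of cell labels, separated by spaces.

Any route must reach b2, b3, and c3 and still end at e2 within 8 moves, so the order of the required stops is forced.
Route from d1: 2× left (reaching b1), 2× down (reaching b3), right to c3, up to c2, 2× right (reaching e2) — 8 moves in all.
Check: all required cells visited; 8 ≤ 8 moves.

d1 c1 b1 b2 b3 c3 c2 d2 e2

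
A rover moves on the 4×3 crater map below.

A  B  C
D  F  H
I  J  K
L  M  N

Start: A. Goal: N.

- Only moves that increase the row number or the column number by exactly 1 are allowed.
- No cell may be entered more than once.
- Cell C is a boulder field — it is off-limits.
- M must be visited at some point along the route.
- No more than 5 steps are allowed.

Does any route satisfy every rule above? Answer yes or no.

One route that works: A → D → I → L → M → N.

yes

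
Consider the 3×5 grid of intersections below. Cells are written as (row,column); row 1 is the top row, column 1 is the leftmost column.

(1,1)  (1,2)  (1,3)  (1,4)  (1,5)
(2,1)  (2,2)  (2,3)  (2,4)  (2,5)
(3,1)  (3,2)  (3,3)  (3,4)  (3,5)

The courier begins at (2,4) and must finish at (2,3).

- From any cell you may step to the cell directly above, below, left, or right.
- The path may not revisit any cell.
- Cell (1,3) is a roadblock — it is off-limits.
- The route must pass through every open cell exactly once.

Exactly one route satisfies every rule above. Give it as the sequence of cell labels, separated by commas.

(2,4), (1,4), (1,5), (2,5), (3,5), (3,4), (3,3), (3,2), (3,1), (2,1), (1,1), (1,2), (2,2), (2,3)

Need to visit all 14 open cells exactly once, starting at (2,4) and ending at (2,3).
Cell (1,1) has only two open neighbours ((2,1) and (1,2)), so the path must pass straight through it: one of those is the cell it's entered from and the other is where it exits.
Route from (2,4): up 1 to (1,4), right 1 to (1,5), down 2 to (3,5), left 4 to (3,1), up 2 to (1,1), right 1 to (1,2), down 1 to (2,2), right 1 to (2,3) — 13 moves in all.
Check: all 14 open cells covered.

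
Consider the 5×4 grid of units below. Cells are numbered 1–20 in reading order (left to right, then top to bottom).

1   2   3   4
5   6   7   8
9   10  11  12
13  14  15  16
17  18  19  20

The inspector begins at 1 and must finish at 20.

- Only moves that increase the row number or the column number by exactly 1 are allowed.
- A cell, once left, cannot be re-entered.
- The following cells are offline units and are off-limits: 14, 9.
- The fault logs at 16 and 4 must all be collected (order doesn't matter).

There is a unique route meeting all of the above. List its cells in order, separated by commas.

1, 2, 3, 4, 8, 12, 16, 20

Moves only go right or down, so the column and row indices never decrease.
Route from 1: right 3 to 4, down 4 to 20 — 7 moves in all.
Check: all required cells visited.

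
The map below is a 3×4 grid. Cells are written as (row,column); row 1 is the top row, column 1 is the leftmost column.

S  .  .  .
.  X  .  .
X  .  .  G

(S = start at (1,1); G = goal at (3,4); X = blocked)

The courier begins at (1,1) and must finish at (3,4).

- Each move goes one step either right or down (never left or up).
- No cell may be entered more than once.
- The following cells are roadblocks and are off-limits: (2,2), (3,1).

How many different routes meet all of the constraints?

3

A right/down-only route from (1,1) to (3,4) makes exactly 2 down-moves and 3 right-moves in some order.
With no other constraints that would be C(5,2) = 10 routes.
Subtract routes through each blocked cell (inclusion–exclusion for overlaps): − through (2,2): 6 − through (3,1): 1 → 3.
That gives 3 routes.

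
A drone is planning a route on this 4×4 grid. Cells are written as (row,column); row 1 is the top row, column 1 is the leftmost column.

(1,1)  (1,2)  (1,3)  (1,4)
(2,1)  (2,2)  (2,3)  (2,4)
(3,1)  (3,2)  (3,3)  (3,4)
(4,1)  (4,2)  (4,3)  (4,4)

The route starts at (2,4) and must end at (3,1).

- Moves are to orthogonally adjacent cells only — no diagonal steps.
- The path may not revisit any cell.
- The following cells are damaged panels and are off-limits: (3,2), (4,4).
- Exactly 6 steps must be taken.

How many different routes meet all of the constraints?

9

Need simple routes of exactly 6 moves from (2,4) to (3,1) (Manhattan distance 4, so 1 moves are spent on a detour and 1 undoing it).
Branch systematically from the start, pruning whenever the remaining move budget drops below the Manhattan distance to (3,1) or differs from it in parity. Grouping the completions by first move — via (1,4): 3; via (3,4): 2; via (2,3): 4 — and summing: 3 + 2 + 4 = 9.
That gives 9 routes.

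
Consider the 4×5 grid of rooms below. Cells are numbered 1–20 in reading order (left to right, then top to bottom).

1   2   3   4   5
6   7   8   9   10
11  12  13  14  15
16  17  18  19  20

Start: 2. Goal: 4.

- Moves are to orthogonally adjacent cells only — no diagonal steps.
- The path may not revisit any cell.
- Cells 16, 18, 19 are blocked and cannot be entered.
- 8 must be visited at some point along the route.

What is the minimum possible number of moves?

Any route passes through 8 somewhere between 2 and 4. Summing Manhattan distances along the two legs (2 → 8 → 4) gives a lower bound of 2 + 2 = 4 moves.
A route of 4 moves achieves this: 2 → 7 → 8 → 3 → 4.
Since 4 matches the lower bound, it is optimal.

4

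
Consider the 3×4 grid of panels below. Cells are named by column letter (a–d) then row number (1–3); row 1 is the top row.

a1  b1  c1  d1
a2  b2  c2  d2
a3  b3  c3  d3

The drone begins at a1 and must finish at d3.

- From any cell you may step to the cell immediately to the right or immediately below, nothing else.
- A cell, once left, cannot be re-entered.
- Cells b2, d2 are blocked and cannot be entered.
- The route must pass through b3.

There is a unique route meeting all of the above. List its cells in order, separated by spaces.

Moves only go right or down, so the column and row indices never decrease.
Route from a1: down 2 to a3, right 3 to d3 — 5 moves in all.
Check: all required cells visited.

a1 a2 a3 b3 c3 d3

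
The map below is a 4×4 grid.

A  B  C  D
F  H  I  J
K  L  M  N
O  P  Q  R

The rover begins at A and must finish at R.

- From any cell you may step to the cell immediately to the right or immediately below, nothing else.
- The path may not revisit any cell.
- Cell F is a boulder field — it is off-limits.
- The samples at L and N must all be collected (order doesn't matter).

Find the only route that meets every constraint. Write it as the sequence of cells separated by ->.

Moves only go right or down, so the column and row indices never decrease.
Route from A: right 1 to B, down 2 to L, right 2 to N, down 1 to R — 6 moves in all.
Check: all required cells visited.

A -> B -> H -> L -> M -> N -> R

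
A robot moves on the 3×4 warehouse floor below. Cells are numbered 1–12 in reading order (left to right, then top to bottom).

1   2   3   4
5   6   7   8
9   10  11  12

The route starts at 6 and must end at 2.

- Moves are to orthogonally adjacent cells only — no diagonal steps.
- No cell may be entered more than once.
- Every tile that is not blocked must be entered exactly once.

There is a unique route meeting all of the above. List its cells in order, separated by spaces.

6 7 3 4 8 12 11 10 9 5 1 2

Need to visit all 12 open cells exactly once, starting at 6 and ending at 2.
Cell 12 has only two open neighbours (8 and 11), so the path must pass straight through it: one of those is the cell it's entered from and the other is where it exits.
Route from 6: right 1 to 7, up 1 to 3, right 1 to 4, down 2 to 12, left 3 to 9, up 2 to 1, right 1 to 2 — 11 moves in all.
Check: all 12 open cells covered.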